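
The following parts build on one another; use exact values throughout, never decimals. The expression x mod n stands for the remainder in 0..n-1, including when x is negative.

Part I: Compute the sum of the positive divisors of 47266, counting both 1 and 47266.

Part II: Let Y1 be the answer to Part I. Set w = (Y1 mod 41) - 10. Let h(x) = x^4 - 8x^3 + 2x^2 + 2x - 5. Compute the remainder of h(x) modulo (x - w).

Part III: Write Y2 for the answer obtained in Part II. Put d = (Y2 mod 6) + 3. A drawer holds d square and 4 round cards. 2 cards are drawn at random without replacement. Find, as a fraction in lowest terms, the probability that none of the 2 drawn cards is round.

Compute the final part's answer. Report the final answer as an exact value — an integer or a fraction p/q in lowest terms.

21/55

Part I: 47266 = 2 * 23633; sigma = (1 + 2) * (1 + 23633) = 3 * 23634 = 70902; answer 70902
Part II: Y1 = 70902; w = 3; remainder = value at the root: 1*(3)^4 - 8*(3)^3 + 2*(3)^2 + 2*(3)^1 - 5 = (81) + (-216) + (18) + (6) + (-5) = -116; answer -116
Part III: Y2 = -116; d = 7; total draws C(11,2) = 55; favorable C(7,2) = 21; P = 21/55; answer 21/55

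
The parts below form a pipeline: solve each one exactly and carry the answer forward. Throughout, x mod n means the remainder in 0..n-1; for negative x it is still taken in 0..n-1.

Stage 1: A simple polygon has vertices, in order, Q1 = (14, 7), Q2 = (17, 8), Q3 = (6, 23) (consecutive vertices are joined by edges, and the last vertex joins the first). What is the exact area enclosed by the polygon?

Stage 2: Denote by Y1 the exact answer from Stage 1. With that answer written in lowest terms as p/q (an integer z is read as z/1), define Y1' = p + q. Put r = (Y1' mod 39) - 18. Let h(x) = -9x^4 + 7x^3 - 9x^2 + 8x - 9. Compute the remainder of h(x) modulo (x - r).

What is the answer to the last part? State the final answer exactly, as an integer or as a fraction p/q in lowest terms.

Stage 1: cross terms: (14*8 - 17*7)=-7, (17*23 - 6*8)=343, (6*7 - 14*23)=-280; twice the area = |56| = 56; area = 28; answer 28
Stage 2: Y1 = 28; threaded value p + q = 29; r = 11; remainder = value at the root: -9*(11)^4 + 7*(11)^3 - 9*(11)^2 + 8*(11)^1 - 9 = (-131769) + (9317) + (-1089) + (88) + (-9) = -123462; answer -123462

-123462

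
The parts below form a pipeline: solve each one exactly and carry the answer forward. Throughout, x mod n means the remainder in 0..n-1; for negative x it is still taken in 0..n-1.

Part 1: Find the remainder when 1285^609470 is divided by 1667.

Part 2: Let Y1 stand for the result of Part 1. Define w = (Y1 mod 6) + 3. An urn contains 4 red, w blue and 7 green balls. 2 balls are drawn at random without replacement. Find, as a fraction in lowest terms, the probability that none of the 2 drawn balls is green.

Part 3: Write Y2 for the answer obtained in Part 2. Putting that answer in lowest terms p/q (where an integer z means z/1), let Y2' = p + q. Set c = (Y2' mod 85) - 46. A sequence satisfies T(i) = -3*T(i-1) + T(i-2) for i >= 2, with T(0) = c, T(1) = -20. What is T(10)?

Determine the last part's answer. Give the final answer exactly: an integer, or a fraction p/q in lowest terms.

402790

Part 1: squarings mod 1667: 1285^1=1285, 1285^2=895, 1285^4=865, 1285^8=1409, 1285^16=1551, 1285^32=120, 1285^64=1064, 1285^128=203, 1285^256=1201, 1285^512=446, 1285^1024=543, 1285^2048=1457, 1285^4096=758, 1285^8192=1116, 1285^16384=207, 1285^32768=1174, 1285^65536=1334, 1285^131072=867, 1285^262144=1539, 1285^524288=1381; 1285^609470 = 1285^2 * 1285^4 * 1285^8 * 1285^16 * 1285^32 * 1285^128 * 1285^1024 * 1285^2048 * 1285^16384 * 1285^65536 * 1285^524288 = 1059 (mod 1667); answer 1059
Part 2: Y1 = 1059; w = 6; total draws C(17,2) = 136; favorable C(10,2) = 45; P = 45/136; answer 45/136
Part 3: Y2 = 45/136; threaded value p + q = 181; c = -35; T(2) = -3*(-20) + 1*(-35) = 25; iterating: T(2)=25, T(3)=-95, T(4)=310, T(5)=-1025, T(6)=3385, T(7)=-11180, T(8)=36925, T(9)=-121955, T(10)=402790; answer 402790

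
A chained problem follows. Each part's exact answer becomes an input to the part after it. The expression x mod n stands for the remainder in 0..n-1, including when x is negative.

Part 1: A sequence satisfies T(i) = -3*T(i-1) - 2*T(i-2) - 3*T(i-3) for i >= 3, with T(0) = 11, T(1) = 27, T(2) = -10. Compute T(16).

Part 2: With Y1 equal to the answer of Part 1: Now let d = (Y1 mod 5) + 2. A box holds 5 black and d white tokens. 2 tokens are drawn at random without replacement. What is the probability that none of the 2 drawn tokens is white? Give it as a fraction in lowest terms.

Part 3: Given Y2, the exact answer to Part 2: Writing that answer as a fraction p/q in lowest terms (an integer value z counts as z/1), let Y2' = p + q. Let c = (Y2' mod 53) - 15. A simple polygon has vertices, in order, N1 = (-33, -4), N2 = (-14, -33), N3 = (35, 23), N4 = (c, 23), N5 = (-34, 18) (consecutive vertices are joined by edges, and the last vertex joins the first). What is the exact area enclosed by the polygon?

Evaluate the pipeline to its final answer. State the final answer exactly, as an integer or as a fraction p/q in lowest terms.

4203/2

Part 1: T(3) = -3*(-10) - 2*(27) - 3*(11) = -57; iterating: T(3)=-57, T(4)=110, T(5)=-186, T(6)=509, T(7)=-1485, T(8)=3995, T(9)=-10542, T(10)=28091, T(11)=-75174, T(12)=200966, T(13)=-536823, T(14)=1434059, T(15)=-3831429, T(16)=10236638; answer 10236638
Part 2: Y1 = 10236638; d = 5; total draws C(10,2) = 45; favorable C(5,2) = 10; P = 2/9; answer 2/9
Part 3: Y2 = 2/9; threaded value p + q = 11; c = -4; cross terms: (-33*-33 - -14*-4)=1033, (-14*23 - 35*-33)=833, (35*23 - -4*23)=897, (-4*18 - -34*23)=710, (-34*-4 - -33*18)=730; twice the area = |4203| = 4203; area = 4203/2; answer 4203/2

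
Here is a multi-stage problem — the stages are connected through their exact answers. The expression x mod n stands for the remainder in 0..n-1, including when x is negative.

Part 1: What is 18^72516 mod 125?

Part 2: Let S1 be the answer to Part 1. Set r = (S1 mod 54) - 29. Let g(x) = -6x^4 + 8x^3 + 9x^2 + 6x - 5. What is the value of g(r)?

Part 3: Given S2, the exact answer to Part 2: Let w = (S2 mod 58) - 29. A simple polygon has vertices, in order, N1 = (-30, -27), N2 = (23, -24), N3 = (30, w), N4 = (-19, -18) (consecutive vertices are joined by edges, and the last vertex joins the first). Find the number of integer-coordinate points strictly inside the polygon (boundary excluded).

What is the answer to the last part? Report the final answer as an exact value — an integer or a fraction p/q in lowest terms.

1229

Part 1: squarings mod 125: 18^1=18, 18^2=74, 18^4=101, 18^8=76, 18^16=26, 18^32=51, 18^64=101, 18^128=76, 18^256=26, 18^512=51, 18^1024=101, 18^2048=76, 18^4096=26, 18^8192=51, 18^16384=101, 18^32768=76, 18^65536=26; 18^72516 = 18^4 * 18^64 * 18^256 * 18^512 * 18^2048 * 18^4096 * 18^65536 = 26 (mod 125); answer 26
Part 2: S1 = 26; r = -3; -6*(-3)^4 + 8*(-3)^3 + 9*(-3)^2 + 6*(-3)^1 - 5 = (-486) + (-216) + (81) + (-18) + (-5) = -644; answer -644
Part 3: S2 = -644; w = 23; cross terms: (-30*-24 - 23*-27)=1341, (23*23 - 30*-24)=1249, (30*-18 - -19*23)=-103, (-19*-27 - -30*-18)=-27; twice the area = |2460| = 2460; area = 1230; boundary points = 1 + 1 + 1 + 1 = 4; strictly interior points = area - boundary/2 + 1 = 1229; answer 1229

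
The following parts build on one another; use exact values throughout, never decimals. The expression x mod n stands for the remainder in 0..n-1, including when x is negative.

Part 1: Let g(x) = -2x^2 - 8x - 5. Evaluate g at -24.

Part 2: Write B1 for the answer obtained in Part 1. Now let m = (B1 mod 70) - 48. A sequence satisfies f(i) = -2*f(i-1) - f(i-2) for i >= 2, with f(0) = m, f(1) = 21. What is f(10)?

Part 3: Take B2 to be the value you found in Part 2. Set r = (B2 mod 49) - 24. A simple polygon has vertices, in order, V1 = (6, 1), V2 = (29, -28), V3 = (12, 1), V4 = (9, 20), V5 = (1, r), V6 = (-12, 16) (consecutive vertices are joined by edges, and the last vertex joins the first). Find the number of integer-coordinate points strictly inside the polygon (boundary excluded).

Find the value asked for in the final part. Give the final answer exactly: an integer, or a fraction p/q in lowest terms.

287

Part 1: -2*(-24)^2 - 8*(-24)^1 - 5 = (-1152) + (192) + (-5) = -965; answer -965
Part 2: B1 = -965; m = -33; f(2) = -2*(21) - 1*(-33) = -9; iterating: f(2)=-9, f(3)=-3, f(4)=15, f(5)=-27, f(6)=39, f(7)=-51, f(8)=63, f(9)=-75, f(10)=87; answer 87
Part 3: B2 = 87; r = 14; cross terms: (6*-28 - 29*1)=-197, (29*1 - 12*-28)=365, (12*20 - 9*1)=231, (9*14 - 1*20)=106, (1*16 - -12*14)=184, (-12*1 - 6*16)=-108; twice the area = |581| = 581; area = 581/2; boundary points = 1 + 1 + 1 + 2 + 1 + 3 = 9; strictly interior points = area - boundary/2 + 1 = 287; answer 287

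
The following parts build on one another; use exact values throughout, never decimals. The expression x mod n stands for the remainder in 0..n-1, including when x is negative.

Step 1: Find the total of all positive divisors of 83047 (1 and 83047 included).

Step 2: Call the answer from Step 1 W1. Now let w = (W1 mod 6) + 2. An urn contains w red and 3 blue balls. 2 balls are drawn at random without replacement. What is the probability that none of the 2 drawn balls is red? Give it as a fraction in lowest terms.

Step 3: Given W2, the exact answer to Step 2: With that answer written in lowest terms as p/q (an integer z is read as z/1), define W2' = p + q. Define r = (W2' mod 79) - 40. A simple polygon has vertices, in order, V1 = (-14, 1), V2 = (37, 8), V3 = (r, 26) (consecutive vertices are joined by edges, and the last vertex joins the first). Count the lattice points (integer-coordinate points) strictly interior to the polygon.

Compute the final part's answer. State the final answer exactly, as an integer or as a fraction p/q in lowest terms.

Step 1: 83047 is prime, so its only divisors are 1 and 83047; sigma = 1 + 83047 = 83048; answer 83048
Step 2: W1 = 83048; w = 4; total draws C(7,2) = 21; favorable C(3,2) = 3; P = 1/7; answer 1/7
Step 3: W2 = 1/7; threaded value p + q = 8; r = -32; cross terms: (-14*8 - 37*1)=-149, (37*26 - -32*8)=1218, (-32*1 - -14*26)=332; twice the area = |1401| = 1401; area = 1401/2; boundary points = 1 + 3 + 1 = 5; strictly interior points = area - boundary/2 + 1 = 699; answer 699

699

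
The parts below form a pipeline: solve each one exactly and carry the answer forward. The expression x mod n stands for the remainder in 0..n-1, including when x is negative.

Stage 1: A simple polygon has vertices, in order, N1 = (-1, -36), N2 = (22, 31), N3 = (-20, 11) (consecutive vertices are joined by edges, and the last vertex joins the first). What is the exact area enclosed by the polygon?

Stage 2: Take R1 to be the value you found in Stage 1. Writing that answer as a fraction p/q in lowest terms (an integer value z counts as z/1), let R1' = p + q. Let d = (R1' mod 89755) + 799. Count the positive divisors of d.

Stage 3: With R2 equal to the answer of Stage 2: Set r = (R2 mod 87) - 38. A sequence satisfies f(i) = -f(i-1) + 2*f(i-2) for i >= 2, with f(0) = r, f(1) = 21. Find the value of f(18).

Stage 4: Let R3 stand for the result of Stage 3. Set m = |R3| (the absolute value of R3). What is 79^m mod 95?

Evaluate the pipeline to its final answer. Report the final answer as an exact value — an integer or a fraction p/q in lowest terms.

59

Stage 1: cross terms: (-1*31 - 22*-36)=761, (22*11 - -20*31)=862, (-20*-36 - -1*11)=731; twice the area = |2354| = 2354; area = 1177; answer 1177
Stage 2: R1 = 1177; threaded value p + q = 1178; d = 1977; 1977 = 3 * 659; number of divisors = (1+1) * (1+1) = 4; answer 4
Stage 3: R2 = 4; r = -34; f(2) = -1*(21) + 2*(-34) = -89; iterating: f(2)=-89, f(3)=131, f(4)=-309, f(5)=571, f(6)=-1189, f(7)=2331, f(8)=-4709, f(9)=9371, f(10)=-18789, f(11)=37531, f(12)=-75109, f(13)=150171, f(14)=-300389, f(15)=600731, f(16)=-1201509, f(17)=2402971, f(18)=-4805989; answer -4805989
Stage 4: R3 = -4805989; m = 4805989; squarings mod 95: 79^1=79, 79^2=66, 79^4=81, 79^8=6, 79^16=36, 79^32=61, 79^64=16, 79^128=66, 79^256=81, 79^512=6, 79^1024=36, 79^2048=61, 79^4096=16, 79^8192=66, 79^16384=81, 79^32768=6, 79^65536=36, 79^131072=61, 79^262144=16, 79^524288=66, 79^1048576=81, 79^2097152=6, 79^4194304=36; 79^4805989 = 79^1 * 79^4 * 79^32 * 79^64 * 79^256 * 79^1024 * 79^4096 * 79^16384 * 79^65536 * 79^524288 * 79^4194304 = 59 (mod 95); answer 59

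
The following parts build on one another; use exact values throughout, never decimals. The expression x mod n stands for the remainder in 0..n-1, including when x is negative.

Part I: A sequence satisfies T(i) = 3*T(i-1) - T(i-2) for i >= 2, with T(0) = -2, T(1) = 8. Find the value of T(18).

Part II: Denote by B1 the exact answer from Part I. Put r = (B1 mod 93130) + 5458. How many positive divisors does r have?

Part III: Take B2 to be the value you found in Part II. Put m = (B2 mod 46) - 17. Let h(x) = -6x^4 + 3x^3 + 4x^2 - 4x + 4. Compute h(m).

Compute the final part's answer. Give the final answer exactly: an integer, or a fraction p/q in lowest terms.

-41189

Part I: T(2) = 3*(8) - 1*(-2) = 26; iterating: T(2)=26, T(3)=70, T(4)=184, T(5)=482, T(6)=1262, T(7)=3304, T(8)=8650, T(9)=22646, T(10)=59288, T(11)=155218, T(12)=406366, T(13)=1063880, T(14)=2785274, T(15)=7291942, T(16)=19090552, T(17)=49979714, T(18)=130848590; answer 130848590
Part II: B1 = 130848590; r = 6398; 6398 = 2 * 7 * 457; number of divisors = (1+1) * (1+1) * (1+1) = 8; answer 8
Part III: B2 = 8; m = -9; -6*(-9)^4 + 3*(-9)^3 + 4*(-9)^2 - 4*(-9)^1 + 4 = (-39366) + (-2187) + (324) + (36) + (4) = -41189; answer -41189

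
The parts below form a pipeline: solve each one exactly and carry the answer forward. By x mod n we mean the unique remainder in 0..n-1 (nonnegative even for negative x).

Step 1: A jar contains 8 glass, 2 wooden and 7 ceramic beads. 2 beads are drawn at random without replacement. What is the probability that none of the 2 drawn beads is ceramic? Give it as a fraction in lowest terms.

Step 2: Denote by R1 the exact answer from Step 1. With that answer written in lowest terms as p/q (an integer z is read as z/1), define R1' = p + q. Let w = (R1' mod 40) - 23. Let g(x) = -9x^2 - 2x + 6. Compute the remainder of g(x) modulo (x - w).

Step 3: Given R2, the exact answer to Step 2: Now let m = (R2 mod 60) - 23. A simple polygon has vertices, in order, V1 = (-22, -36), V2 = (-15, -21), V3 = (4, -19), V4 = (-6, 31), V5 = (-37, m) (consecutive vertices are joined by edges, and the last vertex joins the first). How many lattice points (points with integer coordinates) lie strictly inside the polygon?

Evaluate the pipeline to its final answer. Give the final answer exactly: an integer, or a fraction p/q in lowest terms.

Step 1: total draws C(17,2) = 136; favorable C(10,2) = 45; P = 45/136; answer 45/136
Step 2: R1 = 45/136; threaded value p + q = 181; w = -2; remainder = value at the root: -9*(-2)^2 - 2*(-2)^1 + 6 = (-36) + (4) + (6) = -26; answer -26
Step 3: R2 = -26; m = 11; cross terms: (-22*-21 - -15*-36)=-78, (-15*-19 - 4*-21)=369, (4*31 - -6*-19)=10, (-6*11 - -37*31)=1081, (-37*-36 - -22*11)=1574; twice the area = |2956| = 2956; area = 1478; boundary points = 1 + 1 + 10 + 1 + 1 = 14; strictly interior points = area - boundary/2 + 1 = 1472; answer 1472

1472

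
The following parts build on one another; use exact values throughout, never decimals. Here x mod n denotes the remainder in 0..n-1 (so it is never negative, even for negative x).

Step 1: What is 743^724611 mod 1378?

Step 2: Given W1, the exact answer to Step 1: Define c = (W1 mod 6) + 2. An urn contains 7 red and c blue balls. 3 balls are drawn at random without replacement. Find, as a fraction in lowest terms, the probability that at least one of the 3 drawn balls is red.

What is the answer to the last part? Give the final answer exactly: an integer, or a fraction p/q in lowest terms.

47/52

Step 1: squarings mod 1378: 743^1=743, 743^2=849, 743^4=107, 743^8=425, 743^16=107, 743^32=425, 743^64=107, 743^128=425, 743^256=107, 743^512=425, 743^1024=107, 743^2048=425, 743^4096=107, 743^8192=425, 743^16384=107, 743^32768=425, 743^65536=107, 743^131072=425, 743^262144=107, 743^524288=425; 743^724611 = 743^1 * 743^2 * 743^128 * 743^512 * 743^1024 * 743^2048 * 743^65536 * 743^131072 * 743^524288 = 1061 (mod 1378); answer 1061
Step 2: W1 = 1061; c = 7; total draws C(14,3) = 364; complement C(7,3) = 35; favorable 364 - 35 = 329; P = 47/52; answer 47/52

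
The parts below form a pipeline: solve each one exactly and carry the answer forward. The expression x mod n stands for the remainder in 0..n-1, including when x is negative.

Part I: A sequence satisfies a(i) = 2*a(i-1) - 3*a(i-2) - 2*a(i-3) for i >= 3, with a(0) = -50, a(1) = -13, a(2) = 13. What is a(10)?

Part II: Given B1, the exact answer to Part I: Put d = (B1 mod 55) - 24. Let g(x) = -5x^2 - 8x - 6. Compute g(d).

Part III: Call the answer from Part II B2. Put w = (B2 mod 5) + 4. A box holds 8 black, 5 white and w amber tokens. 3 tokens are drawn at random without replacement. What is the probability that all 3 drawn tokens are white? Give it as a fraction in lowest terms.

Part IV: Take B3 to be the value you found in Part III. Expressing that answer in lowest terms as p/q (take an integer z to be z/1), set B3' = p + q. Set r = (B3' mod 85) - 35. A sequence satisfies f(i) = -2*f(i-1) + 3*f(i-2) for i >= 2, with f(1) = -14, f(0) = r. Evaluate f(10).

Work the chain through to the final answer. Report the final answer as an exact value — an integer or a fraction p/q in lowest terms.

708610

Part I: a(3) = 2*(13) - 3*(-13) - 2*(-50) = 165; iterating: a(3)=165, a(4)=317, a(5)=113, a(6)=-1055, a(7)=-3083, a(8)=-3227, a(9)=4905, a(10)=25657; answer 25657
Part II: B1 = 25657; d = 3; -5*(3)^2 - 8*(3)^1 - 6 = (-45) + (-24) + (-6) = -75; answer -75
Part III: B2 = -75; w = 4; total draws C(17,3) = 680; favorable C(5,3) = 10; P = 1/68; answer 1/68
Part IV: B3 = 1/68; threaded value p + q = 69; r = 34; f(2) = -2*(-14) + 3*(34) = 130; iterating: f(2)=130, f(3)=-302, f(4)=994, f(5)=-2894, f(6)=8770, f(7)=-26222, f(8)=78754, f(9)=-236174, f(10)=708610; answer 708610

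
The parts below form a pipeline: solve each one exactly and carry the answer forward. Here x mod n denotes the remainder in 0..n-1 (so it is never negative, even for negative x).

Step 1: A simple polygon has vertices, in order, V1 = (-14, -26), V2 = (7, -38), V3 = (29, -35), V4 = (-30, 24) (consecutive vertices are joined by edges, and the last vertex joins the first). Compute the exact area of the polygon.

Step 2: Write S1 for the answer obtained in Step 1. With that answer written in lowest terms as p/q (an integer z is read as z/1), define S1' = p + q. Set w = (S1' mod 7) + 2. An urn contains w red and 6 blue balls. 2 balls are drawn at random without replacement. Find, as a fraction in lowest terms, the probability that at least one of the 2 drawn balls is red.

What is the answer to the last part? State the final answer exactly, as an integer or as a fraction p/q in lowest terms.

Step 1: cross terms: (-14*-38 - 7*-26)=714, (7*-35 - 29*-38)=857, (29*24 - -30*-35)=-354, (-30*-26 - -14*24)=1116; twice the area = |2333| = 2333; area = 2333/2; answer 2333/2
Step 2: S1 = 2333/2; threaded value p + q = 2335; w = 6; total draws C(12,2) = 66; complement C(6,2) = 15; favorable 66 - 15 = 51; P = 17/22; answer 17/22

17/22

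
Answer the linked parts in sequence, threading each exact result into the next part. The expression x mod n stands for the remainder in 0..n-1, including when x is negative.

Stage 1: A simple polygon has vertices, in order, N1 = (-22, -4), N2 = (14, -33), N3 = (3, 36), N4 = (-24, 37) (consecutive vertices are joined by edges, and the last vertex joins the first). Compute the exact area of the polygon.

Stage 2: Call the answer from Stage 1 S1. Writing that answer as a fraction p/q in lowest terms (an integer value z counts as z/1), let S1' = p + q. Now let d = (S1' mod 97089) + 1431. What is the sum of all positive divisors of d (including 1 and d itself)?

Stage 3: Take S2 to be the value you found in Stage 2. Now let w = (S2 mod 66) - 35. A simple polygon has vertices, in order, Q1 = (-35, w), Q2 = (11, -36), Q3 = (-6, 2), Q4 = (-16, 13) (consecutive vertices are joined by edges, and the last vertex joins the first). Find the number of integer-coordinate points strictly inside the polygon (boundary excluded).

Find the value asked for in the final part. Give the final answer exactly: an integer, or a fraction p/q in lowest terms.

777

Stage 1: cross terms: (-22*-33 - 14*-4)=782, (14*36 - 3*-33)=603, (3*37 - -24*36)=975, (-24*-4 - -22*37)=910; twice the area = |3270| = 3270; area = 1635; answer 1635
Stage 2: S1 = 1635; threaded value p + q = 1636; d = 3067; 3067 is prime, so its only divisors are 1 and 3067; sigma = 1 + 3067 = 3068; answer 3068
Stage 3: S2 = 3068; w = -3; cross terms: (-35*-36 - 11*-3)=1293, (11*2 - -6*-36)=-194, (-6*13 - -16*2)=-46, (-16*-3 - -35*13)=503; twice the area = |1556| = 1556; area = 778; boundary points = 1 + 1 + 1 + 1 = 4; strictly interior points = area - boundary/2 + 1 = 777; answer 777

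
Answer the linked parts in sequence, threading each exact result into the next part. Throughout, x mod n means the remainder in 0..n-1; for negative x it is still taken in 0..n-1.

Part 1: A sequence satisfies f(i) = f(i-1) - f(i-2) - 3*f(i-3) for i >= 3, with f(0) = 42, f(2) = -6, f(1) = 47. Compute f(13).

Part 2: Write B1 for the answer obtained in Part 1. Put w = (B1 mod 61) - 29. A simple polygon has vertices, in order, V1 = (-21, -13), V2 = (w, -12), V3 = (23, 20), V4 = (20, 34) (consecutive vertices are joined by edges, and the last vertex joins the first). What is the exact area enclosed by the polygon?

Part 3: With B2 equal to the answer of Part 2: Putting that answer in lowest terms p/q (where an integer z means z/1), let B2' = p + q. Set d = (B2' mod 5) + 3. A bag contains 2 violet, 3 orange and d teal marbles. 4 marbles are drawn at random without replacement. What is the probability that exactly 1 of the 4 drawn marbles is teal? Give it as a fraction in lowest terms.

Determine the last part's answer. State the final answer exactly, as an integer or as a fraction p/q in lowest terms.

Part 1: f(3) = 1*(-6) - 1*(47) - 3*(42) = -179; iterating: f(3)=-179, f(4)=-314, f(5)=-117, f(6)=734, f(7)=1793, f(8)=1410, f(9)=-2585, f(10)=-9374, f(11)=-11019, f(12)=6110, f(13)=45251; answer 45251
Part 2: B1 = 45251; w = 21; cross terms: (-21*-12 - 21*-13)=525, (21*20 - 23*-12)=696, (23*34 - 20*20)=382, (20*-13 - -21*34)=454; twice the area = |2057| = 2057; area = 2057/2; answer 2057/2
Part 3: B2 = 2057/2; threaded value p + q = 2059; d = 7; total draws C(12,4) = 495; favorable C(7,1)*C(5,3) = 70; P = 14/99; answer 14/99

14/99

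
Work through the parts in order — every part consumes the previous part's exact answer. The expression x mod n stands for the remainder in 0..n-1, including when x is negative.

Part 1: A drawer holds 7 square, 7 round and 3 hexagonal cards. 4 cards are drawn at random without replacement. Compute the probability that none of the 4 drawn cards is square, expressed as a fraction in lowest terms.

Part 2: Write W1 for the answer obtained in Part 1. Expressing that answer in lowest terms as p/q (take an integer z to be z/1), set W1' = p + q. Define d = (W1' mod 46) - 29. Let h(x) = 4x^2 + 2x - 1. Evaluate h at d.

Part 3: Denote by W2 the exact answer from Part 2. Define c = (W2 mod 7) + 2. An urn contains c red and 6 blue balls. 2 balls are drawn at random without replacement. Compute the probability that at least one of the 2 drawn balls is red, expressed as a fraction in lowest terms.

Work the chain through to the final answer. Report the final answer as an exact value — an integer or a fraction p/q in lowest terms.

Part 1: total draws C(17,4) = 2380; favorable C(10,4) = 210; P = 3/34; answer 3/34
Part 2: W1 = 3/34; threaded value p + q = 37; d = 8; 4*(8)^2 + 2*(8)^1 - 1 = (256) + (16) + (-1) = 271; answer 271
Part 3: W2 = 271; c = 7; total draws C(13,2) = 78; complement C(6,2) = 15; favorable 78 - 15 = 63; P = 21/26; answer 21/26

21/26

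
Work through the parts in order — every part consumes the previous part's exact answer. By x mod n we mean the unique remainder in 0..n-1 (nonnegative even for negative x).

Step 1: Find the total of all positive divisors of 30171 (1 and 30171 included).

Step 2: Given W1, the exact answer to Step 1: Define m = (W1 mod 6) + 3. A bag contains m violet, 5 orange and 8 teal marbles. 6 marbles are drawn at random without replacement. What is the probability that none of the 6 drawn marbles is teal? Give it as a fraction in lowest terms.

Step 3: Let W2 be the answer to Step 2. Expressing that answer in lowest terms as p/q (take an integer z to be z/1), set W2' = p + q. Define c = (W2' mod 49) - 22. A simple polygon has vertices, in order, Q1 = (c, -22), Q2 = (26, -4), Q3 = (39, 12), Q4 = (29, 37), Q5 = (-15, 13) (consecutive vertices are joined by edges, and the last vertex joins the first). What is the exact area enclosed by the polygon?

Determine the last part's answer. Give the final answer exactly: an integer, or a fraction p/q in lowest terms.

Step 1: 30171 = 3 * 89 * 113; sigma = (1 + 3) * (1 + 89) * (1 + 113) = 4 * 90 * 114 = 41040; answer 41040
Step 2: W1 = 41040; m = 3; total draws C(16,6) = 8008; favorable C(8,6) = 28; P = 1/286; answer 1/286
Step 3: W2 = 1/286; threaded value p + q = 287; c = 20; cross terms: (20*-4 - 26*-22)=492, (26*12 - 39*-4)=468, (39*37 - 29*12)=1095, (29*13 - -15*37)=932, (-15*-22 - 20*13)=70; twice the area = |3057| = 3057; area = 3057/2; answer 3057/2

3057/2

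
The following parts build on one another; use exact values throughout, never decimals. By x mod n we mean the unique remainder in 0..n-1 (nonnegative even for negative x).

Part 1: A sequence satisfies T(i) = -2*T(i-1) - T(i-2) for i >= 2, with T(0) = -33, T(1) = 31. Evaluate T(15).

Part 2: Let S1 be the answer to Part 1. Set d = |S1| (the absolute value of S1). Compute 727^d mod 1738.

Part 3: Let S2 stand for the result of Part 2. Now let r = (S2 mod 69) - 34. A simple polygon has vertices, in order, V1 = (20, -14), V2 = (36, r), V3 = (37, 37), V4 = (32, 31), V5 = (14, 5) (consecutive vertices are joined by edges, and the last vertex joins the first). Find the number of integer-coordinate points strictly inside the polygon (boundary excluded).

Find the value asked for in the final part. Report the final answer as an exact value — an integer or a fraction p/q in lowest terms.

Part 1: T(2) = -2*(31) - 1*(-33) = -29; iterating: T(2)=-29, T(3)=27, T(4)=-25, T(5)=23, T(6)=-21, T(7)=19, T(8)=-17, T(9)=15, T(10)=-13, T(11)=11, T(12)=-9, T(13)=7, T(14)=-5, T(15)=3; answer 3
Part 2: S1 = 3; d = 3; squarings mod 1738: 727^1=727, 727^2=177; 727^3 = 727^1 * 727^2 = 67 (mod 1738); answer 67
Part 3: S2 = 67; r = 33; cross terms: (20*33 - 36*-14)=1164, (36*37 - 37*33)=111, (37*31 - 32*37)=-37, (32*5 - 14*31)=-274, (14*-14 - 20*5)=-296; twice the area = |668| = 668; area = 334; boundary points = 1 + 1 + 1 + 2 + 1 = 6; strictly interior points = area - boundary/2 + 1 = 332; answer 332

332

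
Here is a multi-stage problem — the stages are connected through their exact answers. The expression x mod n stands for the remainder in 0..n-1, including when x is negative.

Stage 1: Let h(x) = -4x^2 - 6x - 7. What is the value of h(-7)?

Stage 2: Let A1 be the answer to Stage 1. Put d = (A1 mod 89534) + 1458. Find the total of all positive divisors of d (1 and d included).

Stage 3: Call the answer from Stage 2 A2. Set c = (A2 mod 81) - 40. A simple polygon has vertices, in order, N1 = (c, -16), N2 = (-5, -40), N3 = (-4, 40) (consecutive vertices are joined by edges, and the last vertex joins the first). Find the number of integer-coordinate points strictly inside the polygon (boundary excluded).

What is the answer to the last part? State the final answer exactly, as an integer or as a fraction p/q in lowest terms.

Stage 1: -4*(-7)^2 - 6*(-7)^1 - 7 = (-196) + (42) + (-7) = -161; answer -161
Stage 2: A1 = -161; d = 90831; 90831 = 3 * 13 * 17 * 137; sigma = (1 + 3) * (1 + 13) * (1 + 17) * (1 + 137) = 4 * 14 * 18 * 138 = 139104; answer 139104
Stage 3: A2 = 139104; c = -13; cross terms: (-13*-40 - -5*-16)=440, (-5*40 - -4*-40)=-360, (-4*-16 - -13*40)=584; twice the area = |664| = 664; area = 332; boundary points = 8 + 1 + 1 = 10; strictly interior points = area - boundary/2 + 1 = 328; answer 328

328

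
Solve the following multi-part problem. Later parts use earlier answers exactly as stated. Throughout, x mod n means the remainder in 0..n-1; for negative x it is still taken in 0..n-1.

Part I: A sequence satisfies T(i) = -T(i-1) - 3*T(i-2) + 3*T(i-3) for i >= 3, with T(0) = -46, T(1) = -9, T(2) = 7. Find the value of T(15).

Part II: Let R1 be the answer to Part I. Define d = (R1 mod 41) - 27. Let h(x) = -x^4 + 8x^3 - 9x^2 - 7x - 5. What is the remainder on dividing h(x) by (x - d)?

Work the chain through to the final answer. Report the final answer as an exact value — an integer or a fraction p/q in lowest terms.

Part I: T(3) = -1*(7) - 3*(-9) + 3*(-46) = -118; iterating: T(3)=-118, T(4)=70, T(5)=305, T(6)=-869, T(7)=164, T(8)=3358, T(9)=-6457, T(10)=-3125, T(11)=32570, T(12)=-42566, T(13)=-64519, T(14)=289927, T(15)=-224068; answer -224068
Part II: R1 = -224068; d = 11; remainder = value at the root: -1*(11)^4 + 8*(11)^3 - 9*(11)^2 - 7*(11)^1 - 5 = (-14641) + (10648) + (-1089) + (-77) + (-5) = -5164; answer -5164

-5164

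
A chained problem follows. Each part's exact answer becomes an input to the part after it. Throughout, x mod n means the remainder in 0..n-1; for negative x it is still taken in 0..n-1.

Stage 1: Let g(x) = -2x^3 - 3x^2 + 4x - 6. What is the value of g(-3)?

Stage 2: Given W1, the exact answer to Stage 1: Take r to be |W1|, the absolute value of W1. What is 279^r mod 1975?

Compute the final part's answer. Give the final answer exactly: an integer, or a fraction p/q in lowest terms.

969

Stage 1: -2*(-3)^3 - 3*(-3)^2 + 4*(-3)^1 - 6 = (54) + (-27) + (-12) + (-6) = 9; answer 9
Stage 2: W1 = 9; r = 9; squarings mod 1975: 279^1=279, 279^2=816, 279^4=281, 279^8=1936; 279^9 = 279^1 * 279^8 = 969 (mod 1975); answer 969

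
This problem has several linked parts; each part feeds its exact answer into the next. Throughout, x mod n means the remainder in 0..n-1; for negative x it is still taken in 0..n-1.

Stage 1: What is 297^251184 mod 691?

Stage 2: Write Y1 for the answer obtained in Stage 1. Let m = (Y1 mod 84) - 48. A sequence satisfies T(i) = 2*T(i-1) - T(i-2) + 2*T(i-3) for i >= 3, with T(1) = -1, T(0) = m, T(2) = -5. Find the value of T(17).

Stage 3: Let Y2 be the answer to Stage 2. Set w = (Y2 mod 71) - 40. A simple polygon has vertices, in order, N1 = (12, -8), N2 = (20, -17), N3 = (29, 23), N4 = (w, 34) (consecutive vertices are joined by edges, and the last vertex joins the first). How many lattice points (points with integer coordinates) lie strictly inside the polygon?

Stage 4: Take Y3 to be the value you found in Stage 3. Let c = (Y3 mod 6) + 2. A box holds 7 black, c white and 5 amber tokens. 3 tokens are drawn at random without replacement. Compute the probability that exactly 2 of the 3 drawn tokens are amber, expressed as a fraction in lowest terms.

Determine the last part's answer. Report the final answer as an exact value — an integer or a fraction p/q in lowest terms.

Stage 1: squarings mod 691: 297^1=297, 297^2=452, 297^4=459, 297^8=617, 297^16=639, 297^32=631, 297^64=145, 297^128=295, 297^256=650, 297^512=299, 297^1024=262, 297^2048=235, 297^4096=636, 297^8192=261, 297^16384=403, 297^32768=24, 297^65536=576, 297^131072=96; 297^251184 = 297^16 * 297^32 * 297^256 * 297^1024 * 297^4096 * 297^16384 * 297^32768 * 297^65536 * 297^131072 = 393 (mod 691); answer 393
Stage 2: Y1 = 393; m = 9; T(3) = 2*(-5) - 1*(-1) + 2*(9) = 9; iterating: T(3)=9, T(4)=21, T(5)=23, T(6)=43, T(7)=105, T(8)=213, T(9)=407, T(10)=811, T(11)=1641, T(12)=3285, T(13)=6551, T(14)=13099, T(15)=26217, T(16)=52437, T(17)=104855; answer 104855
Stage 3: Y2 = 104855; w = 19; cross terms: (12*-17 - 20*-8)=-44, (20*23 - 29*-17)=953, (29*34 - 19*23)=549, (19*-8 - 12*34)=-560; twice the area = |898| = 898; area = 449; boundary points = 1 + 1 + 1 + 7 = 10; strictly interior points = area - boundary/2 + 1 = 445; answer 445
Stage 4: Y3 = 445; c = 3; total draws C(15,3) = 455; favorable C(5,2)*C(10,1) = 100; P = 20/91; answer 20/91

20/91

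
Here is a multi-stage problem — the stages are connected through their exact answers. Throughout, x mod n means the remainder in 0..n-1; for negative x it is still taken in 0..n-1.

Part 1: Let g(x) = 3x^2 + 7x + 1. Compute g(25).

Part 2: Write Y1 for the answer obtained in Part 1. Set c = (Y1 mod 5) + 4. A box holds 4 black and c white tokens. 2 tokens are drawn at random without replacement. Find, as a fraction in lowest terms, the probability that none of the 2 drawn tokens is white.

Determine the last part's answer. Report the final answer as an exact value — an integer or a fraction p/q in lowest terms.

1/6

Part 1: 3*(25)^2 + 7*(25)^1 + 1 = (1875) + (175) + (1) = 2051; answer 2051
Part 2: Y1 = 2051; c = 5; total draws C(9,2) = 36; favorable C(4,2) = 6; P = 1/6; answer 1/6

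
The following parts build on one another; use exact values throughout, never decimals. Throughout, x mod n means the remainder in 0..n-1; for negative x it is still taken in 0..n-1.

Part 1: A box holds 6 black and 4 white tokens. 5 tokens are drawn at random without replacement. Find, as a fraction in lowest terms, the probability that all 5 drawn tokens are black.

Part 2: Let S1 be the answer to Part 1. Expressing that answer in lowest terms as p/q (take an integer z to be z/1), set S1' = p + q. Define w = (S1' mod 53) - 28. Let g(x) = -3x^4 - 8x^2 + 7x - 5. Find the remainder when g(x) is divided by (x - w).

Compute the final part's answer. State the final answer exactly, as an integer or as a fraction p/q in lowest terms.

Part 1: total draws C(10,5) = 252; favorable C(6,5) = 6; P = 1/42; answer 1/42
Part 2: S1 = 1/42; threaded value p + q = 43; w = 15; remainder = value at the root: -3*(15)^4 - 8*(15)^2 + 7*(15)^1 - 5 = (-151875) + (-1800) + (105) + (-5) = -153575; answer -153575

-153575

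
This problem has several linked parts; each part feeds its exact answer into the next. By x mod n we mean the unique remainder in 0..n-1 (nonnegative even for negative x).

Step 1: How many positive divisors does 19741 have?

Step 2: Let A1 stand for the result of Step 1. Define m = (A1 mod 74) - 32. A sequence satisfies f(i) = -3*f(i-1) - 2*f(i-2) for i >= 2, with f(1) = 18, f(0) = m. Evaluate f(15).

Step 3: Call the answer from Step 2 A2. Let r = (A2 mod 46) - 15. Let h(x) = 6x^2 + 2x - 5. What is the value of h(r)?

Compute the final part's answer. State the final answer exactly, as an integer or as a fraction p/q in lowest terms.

3

Step 1: 19741 = 19 * 1039; number of divisors = (1+1) * (1+1) = 4; answer 4
Step 2: A1 = 4; m = -28; f(2) = -3*(18) - 2*(-28) = 2; iterating: f(2)=2, f(3)=-42, f(4)=122, f(5)=-282, f(6)=602, f(7)=-1242, f(8)=2522, f(9)=-5082, f(10)=10202, f(11)=-20442, f(12)=40922, f(13)=-81882, f(14)=163802, f(15)=-327642; answer -327642
Step 3: A2 = -327642; r = 1; 6*(1)^2 + 2*(1)^1 - 5 = (6) + (2) + (-5) = 3; answer 3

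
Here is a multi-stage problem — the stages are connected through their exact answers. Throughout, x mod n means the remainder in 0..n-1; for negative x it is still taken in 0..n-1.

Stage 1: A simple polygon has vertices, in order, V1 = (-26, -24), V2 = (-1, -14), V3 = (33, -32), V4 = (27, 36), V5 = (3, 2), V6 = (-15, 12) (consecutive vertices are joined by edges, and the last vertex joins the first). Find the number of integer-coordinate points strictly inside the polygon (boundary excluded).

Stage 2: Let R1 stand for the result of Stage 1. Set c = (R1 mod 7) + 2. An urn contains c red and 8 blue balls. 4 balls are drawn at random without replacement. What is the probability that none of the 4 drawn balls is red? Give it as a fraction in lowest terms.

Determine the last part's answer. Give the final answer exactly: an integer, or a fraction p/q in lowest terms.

Stage 1: cross terms: (-26*-14 - -1*-24)=340, (-1*-32 - 33*-14)=494, (33*36 - 27*-32)=2052, (27*2 - 3*36)=-54, (3*12 - -15*2)=66, (-15*-24 - -26*12)=672; twice the area = |3570| = 3570; area = 1785; boundary points = 5 + 2 + 2 + 2 + 2 + 1 = 14; strictly interior points = area - boundary/2 + 1 = 1779; answer 1779
Stage 2: R1 = 1779; c = 3; total draws C(11,4) = 330; favorable C(8,4) = 70; P = 7/33; answer 7/33

7/33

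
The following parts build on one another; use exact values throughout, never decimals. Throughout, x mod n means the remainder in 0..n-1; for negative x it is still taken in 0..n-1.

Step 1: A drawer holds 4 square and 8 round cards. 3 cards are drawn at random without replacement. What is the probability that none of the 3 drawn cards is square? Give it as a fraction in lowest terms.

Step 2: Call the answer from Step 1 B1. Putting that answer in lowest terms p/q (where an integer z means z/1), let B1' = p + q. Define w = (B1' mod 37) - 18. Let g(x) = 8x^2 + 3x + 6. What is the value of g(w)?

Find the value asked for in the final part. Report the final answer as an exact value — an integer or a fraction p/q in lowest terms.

1616

Step 1: total draws C(12,3) = 220; favorable C(8,3) = 56; P = 14/55; answer 14/55
Step 2: B1 = 14/55; threaded value p + q = 69; w = 14; 8*(14)^2 + 3*(14)^1 + 6 = (1568) + (42) + (6) = 1616; answer 1616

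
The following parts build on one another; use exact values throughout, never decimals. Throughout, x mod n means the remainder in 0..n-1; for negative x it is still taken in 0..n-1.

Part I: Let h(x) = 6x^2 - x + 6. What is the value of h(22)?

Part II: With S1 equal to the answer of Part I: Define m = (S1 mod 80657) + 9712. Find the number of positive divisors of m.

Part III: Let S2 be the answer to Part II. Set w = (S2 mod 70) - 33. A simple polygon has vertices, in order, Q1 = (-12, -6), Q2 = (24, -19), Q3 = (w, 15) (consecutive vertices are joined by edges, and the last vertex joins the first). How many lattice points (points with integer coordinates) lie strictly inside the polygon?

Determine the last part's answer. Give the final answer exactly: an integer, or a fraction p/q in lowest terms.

254

Part I: 6*(22)^2 - 1*(22)^1 + 6 = (2904) + (-22) + (6) = 2888; answer 2888
Part II: S1 = 2888; m = 12600; 12600 = 2^3 * 3^2 * 5^2 * 7; number of divisors = (3+1) * (2+1) * (2+1) * (1+1) = 72; answer 72
Part III: S2 = 72; w = -31; cross terms: (-12*-19 - 24*-6)=372, (24*15 - -31*-19)=-229, (-31*-6 - -12*15)=366; twice the area = |509| = 509; area = 509/2; boundary points = 1 + 1 + 1 = 3; strictly interior points = area - boundary/2 + 1 = 254; answer 254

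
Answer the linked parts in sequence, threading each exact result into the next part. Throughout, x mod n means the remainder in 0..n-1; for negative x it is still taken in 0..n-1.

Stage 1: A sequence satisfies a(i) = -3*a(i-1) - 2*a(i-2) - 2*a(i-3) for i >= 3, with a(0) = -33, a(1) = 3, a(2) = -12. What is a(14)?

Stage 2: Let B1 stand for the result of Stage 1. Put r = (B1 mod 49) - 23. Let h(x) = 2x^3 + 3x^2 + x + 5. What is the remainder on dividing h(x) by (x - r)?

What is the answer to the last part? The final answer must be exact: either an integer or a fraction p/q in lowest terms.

Stage 1: a(3) = -3*(-12) - 2*(3) - 2*(-33) = 96; iterating: a(3)=96, a(4)=-270, a(5)=642, a(6)=-1578, a(7)=3990, a(8)=-10098, a(9)=25470, a(10)=-64194, a(11)=161838, a(12)=-408066, a(13)=1028910, a(14)=-2594274; answer -2594274
Stage 2: B1 = -2594274; r = 8; remainder = value at the root: 2*(8)^3 + 3*(8)^2 + 1*(8)^1 + 5 = (1024) + (192) + (8) + (5) = 1229; answer 1229

1229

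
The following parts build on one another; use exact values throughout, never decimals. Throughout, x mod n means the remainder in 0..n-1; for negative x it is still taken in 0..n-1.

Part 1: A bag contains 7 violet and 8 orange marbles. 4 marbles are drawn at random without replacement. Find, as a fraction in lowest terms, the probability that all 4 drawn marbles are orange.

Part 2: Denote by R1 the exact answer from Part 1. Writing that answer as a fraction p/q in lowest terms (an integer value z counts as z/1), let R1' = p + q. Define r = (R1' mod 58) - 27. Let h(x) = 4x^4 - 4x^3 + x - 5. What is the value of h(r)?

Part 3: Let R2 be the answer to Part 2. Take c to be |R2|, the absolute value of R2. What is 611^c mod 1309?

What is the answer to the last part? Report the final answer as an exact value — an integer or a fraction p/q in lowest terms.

Part 1: total draws C(15,4) = 1365; favorable C(8,4) = 70; P = 2/39; answer 2/39
Part 2: R1 = 2/39; threaded value p + q = 41; r = 14; 4*(14)^4 - 4*(14)^3 + 1*(14)^1 - 5 = (153664) + (-10976) + (14) + (-5) = 142697; answer 142697
Part 3: R2 = 142697; c = 142697; squarings mod 1309: 611^1=611, 611^2=256, 611^4=86, 611^8=851, 611^16=324, 611^32=256, 611^64=86, 611^128=851, 611^256=324, 611^512=256, 611^1024=86, 611^2048=851, 611^4096=324, 611^8192=256, 611^16384=86, 611^32768=851, 611^65536=324, 611^131072=256; 611^142697 = 611^1 * 611^8 * 611^32 * 611^64 * 611^256 * 611^1024 * 611^2048 * 611^8192 * 611^131072 = 305 (mod 1309); answer 305

305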